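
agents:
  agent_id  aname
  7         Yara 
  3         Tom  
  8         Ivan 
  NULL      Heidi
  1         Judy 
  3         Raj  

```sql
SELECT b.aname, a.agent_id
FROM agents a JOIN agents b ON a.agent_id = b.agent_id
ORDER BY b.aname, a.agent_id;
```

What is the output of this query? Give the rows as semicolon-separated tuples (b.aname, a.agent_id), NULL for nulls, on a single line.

(Ivan, 8); (Judy, 1); (Raj, 3); (Raj, 3); (Tom, 3); (Tom, 3); (Yara, 7)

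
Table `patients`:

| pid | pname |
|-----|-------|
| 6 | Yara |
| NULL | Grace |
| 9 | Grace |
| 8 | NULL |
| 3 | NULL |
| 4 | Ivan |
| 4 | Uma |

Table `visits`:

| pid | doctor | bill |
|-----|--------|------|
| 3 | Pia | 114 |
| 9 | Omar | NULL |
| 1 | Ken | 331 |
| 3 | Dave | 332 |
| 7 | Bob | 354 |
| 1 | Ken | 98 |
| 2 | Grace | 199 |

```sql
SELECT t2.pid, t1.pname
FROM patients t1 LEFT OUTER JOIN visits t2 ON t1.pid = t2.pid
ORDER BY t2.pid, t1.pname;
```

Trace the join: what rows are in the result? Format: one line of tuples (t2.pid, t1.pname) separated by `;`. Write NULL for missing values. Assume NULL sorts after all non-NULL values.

(3, NULL); (3, NULL); (9, Grace); (NULL, Grace); (NULL, Ivan); (NULL, Uma); (NULL, Yara); (NULL, NULL)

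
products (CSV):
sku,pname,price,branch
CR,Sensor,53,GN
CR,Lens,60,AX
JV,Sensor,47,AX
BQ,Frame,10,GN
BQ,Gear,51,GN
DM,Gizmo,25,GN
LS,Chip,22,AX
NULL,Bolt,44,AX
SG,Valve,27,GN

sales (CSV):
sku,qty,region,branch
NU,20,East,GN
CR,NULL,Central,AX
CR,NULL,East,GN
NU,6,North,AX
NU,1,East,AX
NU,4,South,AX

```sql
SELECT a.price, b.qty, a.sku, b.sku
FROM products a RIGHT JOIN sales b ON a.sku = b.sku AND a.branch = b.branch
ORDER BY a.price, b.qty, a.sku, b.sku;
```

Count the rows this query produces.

RIGHT JOIN keeps every row from `sales`; unmatched rows get NULL for `products`'s columns.
Matching on a.sku = b.sku AND a.branch = b.branch. A NULL in a compared column never satisfies the condition.
- a (sku=CR, branch=GN) pairs with 1 row(s) of b.
- a (sku=CR, branch=AX) pairs with 1 row(s) of b.
- a (sku=JV, branch=AX) has no partner in b.
- a (sku=BQ, branch=GN) has no partner in b.
- a (sku=BQ, branch=GN) has no partner in b.
- a (sku=DM, branch=GN) has no partner in b.
- a (sku=LS, branch=AX) has no partner in b.
- a (sku=NULL, branch=AX) has no partner in b.
- a (sku=SG, branch=GN) has no partner in b.
- 4 row(s) from b found no a partner → padded with NULL.
Total: 2 matched + 4 padded = 6 rows.

6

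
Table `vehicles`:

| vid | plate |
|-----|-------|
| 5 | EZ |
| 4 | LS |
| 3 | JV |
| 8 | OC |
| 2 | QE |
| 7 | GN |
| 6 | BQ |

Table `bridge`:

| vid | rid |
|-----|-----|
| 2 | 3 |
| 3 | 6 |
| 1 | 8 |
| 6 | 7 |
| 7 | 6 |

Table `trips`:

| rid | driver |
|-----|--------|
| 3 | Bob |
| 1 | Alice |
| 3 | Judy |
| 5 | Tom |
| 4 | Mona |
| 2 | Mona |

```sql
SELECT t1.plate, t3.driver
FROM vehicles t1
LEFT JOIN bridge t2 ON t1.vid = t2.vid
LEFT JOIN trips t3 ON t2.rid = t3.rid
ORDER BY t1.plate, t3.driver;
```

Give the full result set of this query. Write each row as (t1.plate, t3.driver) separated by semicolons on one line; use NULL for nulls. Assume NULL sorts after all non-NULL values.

(BQ, NULL); (EZ, NULL); (GN, NULL); (JV, NULL); (LS, NULL); (OC, NULL); (QE, Bob); (QE, Judy)

Step 1 — t1 LEFT JOIN t2 on vid → 7 row(s).
Then LEFT JOIN `trips t3` on rid: each of those 7 rows is kept; rows whose t2.rid has no match in t3 get NULL for t3's columns.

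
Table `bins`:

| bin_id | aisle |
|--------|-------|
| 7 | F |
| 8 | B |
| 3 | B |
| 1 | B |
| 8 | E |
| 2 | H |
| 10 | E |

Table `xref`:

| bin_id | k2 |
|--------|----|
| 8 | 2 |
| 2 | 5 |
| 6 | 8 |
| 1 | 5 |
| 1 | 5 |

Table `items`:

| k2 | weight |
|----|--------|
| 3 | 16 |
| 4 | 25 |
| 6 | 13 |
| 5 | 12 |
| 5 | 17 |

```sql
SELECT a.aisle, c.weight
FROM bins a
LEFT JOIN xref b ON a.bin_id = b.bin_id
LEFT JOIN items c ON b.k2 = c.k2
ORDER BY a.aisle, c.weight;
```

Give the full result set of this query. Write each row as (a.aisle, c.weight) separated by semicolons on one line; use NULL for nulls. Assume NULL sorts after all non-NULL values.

(B, 12); (B, 12); (B, 17); (B, 17); (B, NULL); (B, NULL); (E, NULL); (E, NULL); (F, NULL); (H, 12); (H, 17)

Evaluate left to right. First `bins a LEFT JOIN xref b` on bin_id: 8 row(s).
Then LEFT JOIN `items c` on k2: each of those 8 rows is kept; rows whose b.k2 has no match in c get NULL for c's columns.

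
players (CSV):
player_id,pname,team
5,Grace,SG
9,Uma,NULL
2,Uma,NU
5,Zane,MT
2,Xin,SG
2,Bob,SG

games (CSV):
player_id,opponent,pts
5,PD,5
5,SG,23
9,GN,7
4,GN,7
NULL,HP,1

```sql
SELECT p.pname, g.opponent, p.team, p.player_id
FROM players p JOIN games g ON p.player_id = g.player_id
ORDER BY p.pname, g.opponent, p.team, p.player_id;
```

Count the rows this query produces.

5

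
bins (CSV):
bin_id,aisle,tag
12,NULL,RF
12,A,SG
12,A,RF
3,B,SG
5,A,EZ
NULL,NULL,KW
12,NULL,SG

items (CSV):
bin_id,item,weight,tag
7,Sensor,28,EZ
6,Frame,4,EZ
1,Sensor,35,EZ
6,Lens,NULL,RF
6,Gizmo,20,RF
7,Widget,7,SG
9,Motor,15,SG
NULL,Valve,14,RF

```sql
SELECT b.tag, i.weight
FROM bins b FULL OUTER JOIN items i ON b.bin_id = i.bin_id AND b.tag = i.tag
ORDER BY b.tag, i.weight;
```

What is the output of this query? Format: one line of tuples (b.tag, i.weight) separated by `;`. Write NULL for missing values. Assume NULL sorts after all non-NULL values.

(EZ, NULL); (KW, NULL); (RF, NULL); (RF, NULL); (SG, NULL); (SG, NULL); (SG, NULL); (NULL, 4); (NULL, 7); (NULL, 14); (NULL, 15); (NULL, 20); (NULL, 28); (NULL, 35); (NULL, NULL)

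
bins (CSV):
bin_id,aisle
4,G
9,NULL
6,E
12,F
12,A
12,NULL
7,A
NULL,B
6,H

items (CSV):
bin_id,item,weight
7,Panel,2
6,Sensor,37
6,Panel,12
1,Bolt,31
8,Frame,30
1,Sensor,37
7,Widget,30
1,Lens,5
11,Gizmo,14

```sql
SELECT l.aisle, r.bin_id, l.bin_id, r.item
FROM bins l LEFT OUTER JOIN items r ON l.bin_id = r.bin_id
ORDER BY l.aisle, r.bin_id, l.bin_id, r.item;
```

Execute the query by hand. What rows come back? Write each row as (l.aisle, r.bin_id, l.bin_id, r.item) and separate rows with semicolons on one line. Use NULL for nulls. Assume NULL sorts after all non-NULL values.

LEFT JOIN keeps every row from `bins`; unmatched rows get NULL for `items`'s columns.
Matching on l.bin_id = r.bin_id. A NULL in a compared column never satisfies the condition.
- l (bin_id=4) has no partner → padded with NULL.
- l (bin_id=9) has no partner → padded with NULL.
- l (bin_id=6) pairs with 2 row(s) of r.
- l (bin_id=12) has no partner → padded with NULL.
- l (bin_id=12) has no partner → padded with NULL.
- l (bin_id=12) has no partner → padded with NULL.
- l (bin_id=7) pairs with 2 row(s) of r.
- l (bin_id=NULL) has no partner → padded with NULL.
- l (bin_id=6) pairs with 2 row(s) of r.

(A, 7, 7, Panel); (A, 7, 7, Widget); (A, NULL, 12, NULL); (B, NULL, NULL, NULL); (E, 6, 6, Panel); (E, 6, 6, Sensor); (F, NULL, 12, NULL); (G, NULL, 4, NULL); (H, 6, 6, Panel); (H, 6, 6, Sensor); (NULL, NULL, 9, NULL); (NULL, NULL, 12, NULL)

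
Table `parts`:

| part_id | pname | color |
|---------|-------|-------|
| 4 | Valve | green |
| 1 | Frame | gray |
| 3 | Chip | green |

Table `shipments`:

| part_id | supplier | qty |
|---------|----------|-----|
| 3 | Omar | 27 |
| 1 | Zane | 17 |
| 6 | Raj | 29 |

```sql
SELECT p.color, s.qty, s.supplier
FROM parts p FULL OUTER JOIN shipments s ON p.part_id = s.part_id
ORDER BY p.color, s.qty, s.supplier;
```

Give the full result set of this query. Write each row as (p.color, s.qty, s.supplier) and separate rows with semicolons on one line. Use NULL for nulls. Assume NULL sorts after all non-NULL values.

(gray, 17, Zane); (green, 27, Omar); (green, NULL, NULL); (NULL, 29, Raj)

FULL OUTER JOIN keeps every row from both sides; unmatched rows get NULL for the other side's columns.
Matching on p.part_id = s.part_id.
Matched pairs: 2; unmatched p rows kept: 1; unmatched s rows kept: 1.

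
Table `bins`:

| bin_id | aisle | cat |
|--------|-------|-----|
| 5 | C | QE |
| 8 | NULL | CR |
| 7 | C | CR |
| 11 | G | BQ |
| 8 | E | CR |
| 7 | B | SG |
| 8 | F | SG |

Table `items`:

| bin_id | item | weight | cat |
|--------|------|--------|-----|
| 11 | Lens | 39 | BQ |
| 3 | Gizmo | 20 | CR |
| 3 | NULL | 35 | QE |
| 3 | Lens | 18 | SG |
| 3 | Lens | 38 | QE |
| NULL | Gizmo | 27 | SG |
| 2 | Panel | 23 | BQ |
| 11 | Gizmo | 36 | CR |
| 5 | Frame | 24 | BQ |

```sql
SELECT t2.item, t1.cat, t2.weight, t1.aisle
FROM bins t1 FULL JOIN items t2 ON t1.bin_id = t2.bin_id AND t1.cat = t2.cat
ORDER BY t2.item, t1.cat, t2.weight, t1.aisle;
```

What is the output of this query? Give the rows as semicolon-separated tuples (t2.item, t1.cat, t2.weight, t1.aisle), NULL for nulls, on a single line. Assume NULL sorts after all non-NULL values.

(Frame, NULL, 24, NULL); (Gizmo, NULL, 20, NULL); (Gizmo, NULL, 27, NULL); (Gizmo, NULL, 36, NULL); (Lens, BQ, 39, G); (Lens, NULL, 18, NULL); (Lens, NULL, 38, NULL); (Panel, NULL, 23, NULL); (NULL, CR, NULL, C); (NULL, CR, NULL, E); (NULL, CR, NULL, NULL); (NULL, QE, NULL, C); (NULL, SG, NULL, B); (NULL, SG, NULL, F); (NULL, NULL, 35, NULL)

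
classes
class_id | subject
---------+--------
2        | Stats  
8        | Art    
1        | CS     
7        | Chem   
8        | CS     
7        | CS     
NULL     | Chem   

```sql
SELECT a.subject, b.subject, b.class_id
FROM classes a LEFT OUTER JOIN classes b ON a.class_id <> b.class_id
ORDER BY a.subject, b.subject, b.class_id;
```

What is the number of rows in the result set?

27

LEFT JOIN keeps every row from `classes a`; unmatched rows get NULL for `classes b`'s columns.
Matching on a.class_id <> b.class_id. A NULL in a compared column never satisfies the condition.
- class_id=2: 5 matching b row(s), so 5 row(s) emitted.
- class_id=8: 4 matching b row(s), so 4 row(s) emitted.
- class_id=1: 5 matching b row(s), so 5 row(s) emitted.
- class_id=7: 4 matching b row(s), so 4 row(s) emitted.
- class_id=8: 4 matching b row(s), so 4 row(s) emitted.
- class_id=7: 4 matching b row(s), so 4 row(s) emitted.
- class_id=NULL: no b row matches, row kept with b columns NULL.
Total: 26 matched + 1 padded = 27 rows.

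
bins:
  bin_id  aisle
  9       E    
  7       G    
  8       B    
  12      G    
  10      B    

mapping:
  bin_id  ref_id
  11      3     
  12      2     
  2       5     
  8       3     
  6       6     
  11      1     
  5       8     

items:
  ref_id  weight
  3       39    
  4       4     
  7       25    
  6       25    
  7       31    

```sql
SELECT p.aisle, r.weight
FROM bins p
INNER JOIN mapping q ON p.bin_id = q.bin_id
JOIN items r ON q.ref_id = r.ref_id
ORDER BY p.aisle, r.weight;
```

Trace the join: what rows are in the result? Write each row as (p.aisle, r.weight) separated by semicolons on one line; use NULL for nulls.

(B, 39)

Evaluate left to right. First `bins p INNER JOIN mapping q` on bin_id: 2 row(s).
Then INNER JOIN `items r` on ref_id: keep only rows whose q.ref_id appears in r.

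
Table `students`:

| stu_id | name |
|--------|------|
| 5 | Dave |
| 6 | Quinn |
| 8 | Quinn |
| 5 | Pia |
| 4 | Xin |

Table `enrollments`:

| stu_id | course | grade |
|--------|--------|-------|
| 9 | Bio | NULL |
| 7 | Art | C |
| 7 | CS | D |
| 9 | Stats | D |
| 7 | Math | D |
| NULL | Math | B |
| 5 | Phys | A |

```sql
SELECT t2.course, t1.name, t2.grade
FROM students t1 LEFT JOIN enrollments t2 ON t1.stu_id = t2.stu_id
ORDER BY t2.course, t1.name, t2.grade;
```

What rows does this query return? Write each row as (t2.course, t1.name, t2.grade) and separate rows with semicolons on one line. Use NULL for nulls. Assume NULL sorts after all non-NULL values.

(Phys, Dave, A); (Phys, Pia, A); (NULL, Quinn, NULL); (NULL, Quinn, NULL); (NULL, Xin, NULL)

LEFT JOIN keeps every row from `students`; unmatched rows get NULL for `enrollments`'s columns.
Matching on t1.stu_id = t2.stu_id. A NULL in a compared column never satisfies the condition.
Matched pairs: 2; unmatched t1 rows kept: 3.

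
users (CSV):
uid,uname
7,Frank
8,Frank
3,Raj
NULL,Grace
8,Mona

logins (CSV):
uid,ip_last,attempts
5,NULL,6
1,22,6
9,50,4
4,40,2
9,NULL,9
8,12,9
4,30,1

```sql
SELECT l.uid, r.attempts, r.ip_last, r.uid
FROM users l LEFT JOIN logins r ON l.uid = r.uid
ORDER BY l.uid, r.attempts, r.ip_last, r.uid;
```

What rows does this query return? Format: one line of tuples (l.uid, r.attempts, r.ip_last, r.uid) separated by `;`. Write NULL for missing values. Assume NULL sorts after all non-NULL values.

LEFT JOIN keeps every row from `users`; unmatched rows get NULL for `logins`'s columns.
Matching on l.uid = r.uid. A NULL in a compared column never satisfies the condition.
- uid=7: no r row matches, row kept with r columns NULL.
- uid=8: 1 matching r row(s), so 1 row(s) emitted.
- uid=3: no r row matches, row kept with r columns NULL.
- uid=NULL: no r row matches, row kept with r columns NULL.
- uid=8: 1 matching r row(s), so 1 row(s) emitted.
After projecting and ordering:
l.uid | r.attempts | r.ip_last | r.uid
3 | NULL | NULL | NULL
7 | NULL | NULL | NULL
8 | 9 | 12 | 8
8 | 9 | 12 | 8
NULL | NULL | NULL | NULL

(3, NULL, NULL, NULL); (7, NULL, NULL, NULL); (8, 9, 12, 8); (8, 9, 12, 8); (NULL, NULL, NULL, NULL)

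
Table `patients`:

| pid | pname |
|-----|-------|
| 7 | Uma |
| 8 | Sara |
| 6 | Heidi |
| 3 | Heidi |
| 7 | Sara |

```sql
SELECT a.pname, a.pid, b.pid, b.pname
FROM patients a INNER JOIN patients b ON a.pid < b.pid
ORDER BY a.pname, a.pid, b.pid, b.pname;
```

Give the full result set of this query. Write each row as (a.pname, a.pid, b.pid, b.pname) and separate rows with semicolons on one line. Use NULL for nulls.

INNER JOIN keeps only pairs where the ON condition holds.
Matching on a.pid < b.pid.
- a[0] pid=7 → 1 match(es) in b → 1 row(s).
- a[1] pid=8 → no match; dropped.
- a[2] pid=6 → 3 match(es) in b → 3 row(s).
- a[3] pid=3 → 4 match(es) in b → 4 row(s).
- a[4] pid=7 → 1 match(es) in b → 1 row(s).
After projecting and ordering:
a.pname | a.pid | b.pid | b.pname
Heidi | 3 | 6 | Heidi
Heidi | 3 | 7 | Sara
Heidi | 3 | 7 | Uma
Heidi | 3 | 8 | Sara
Heidi | 6 | 7 | Sara
Heidi | 6 | 7 | Uma
Heidi | 6 | 8 | Sara
Sara | 7 | 8 | Sara
Uma | 7 | 8 | Sara

(Heidi, 3, 6, Heidi); (Heidi, 3, 7, Sara); (Heidi, 3, 7, Uma); (Heidi, 3, 8, Sara); (Heidi, 6, 7, Sara); (Heidi, 6, 7, Uma); (Heidi, 6, 8, Sara); (Sara, 7, 8, Sara); (Uma, 7, 8, Sara)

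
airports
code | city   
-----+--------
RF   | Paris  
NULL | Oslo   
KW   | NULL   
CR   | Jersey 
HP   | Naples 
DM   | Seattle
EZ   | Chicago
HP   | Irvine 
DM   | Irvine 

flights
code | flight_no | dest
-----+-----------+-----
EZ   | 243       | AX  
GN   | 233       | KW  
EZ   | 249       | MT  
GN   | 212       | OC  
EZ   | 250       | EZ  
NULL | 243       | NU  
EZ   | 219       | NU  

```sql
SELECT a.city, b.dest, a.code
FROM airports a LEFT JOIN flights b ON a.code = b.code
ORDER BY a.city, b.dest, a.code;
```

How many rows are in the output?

LEFT JOIN keeps every row from `airports`; unmatched rows get NULL for `flights`'s columns.
Matching on a.code = b.code. A NULL in a compared column never satisfies the condition.
Matched pairs: 4; unmatched a rows kept: 8.
Total: 4 matched + 8 padded = 12 rows.

12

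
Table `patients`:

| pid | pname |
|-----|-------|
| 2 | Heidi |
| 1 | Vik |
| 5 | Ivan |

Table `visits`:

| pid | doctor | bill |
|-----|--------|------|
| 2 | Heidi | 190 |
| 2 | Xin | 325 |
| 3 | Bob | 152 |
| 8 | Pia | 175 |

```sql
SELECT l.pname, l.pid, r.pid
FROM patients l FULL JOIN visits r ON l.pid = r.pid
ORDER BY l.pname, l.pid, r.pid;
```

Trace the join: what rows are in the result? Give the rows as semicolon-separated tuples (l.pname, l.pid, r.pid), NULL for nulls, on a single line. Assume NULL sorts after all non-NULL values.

(Heidi, 2, 2); (Heidi, 2, 2); (Ivan, 5, NULL); (Vik, 1, NULL); (NULL, NULL, 3); (NULL, NULL, 8)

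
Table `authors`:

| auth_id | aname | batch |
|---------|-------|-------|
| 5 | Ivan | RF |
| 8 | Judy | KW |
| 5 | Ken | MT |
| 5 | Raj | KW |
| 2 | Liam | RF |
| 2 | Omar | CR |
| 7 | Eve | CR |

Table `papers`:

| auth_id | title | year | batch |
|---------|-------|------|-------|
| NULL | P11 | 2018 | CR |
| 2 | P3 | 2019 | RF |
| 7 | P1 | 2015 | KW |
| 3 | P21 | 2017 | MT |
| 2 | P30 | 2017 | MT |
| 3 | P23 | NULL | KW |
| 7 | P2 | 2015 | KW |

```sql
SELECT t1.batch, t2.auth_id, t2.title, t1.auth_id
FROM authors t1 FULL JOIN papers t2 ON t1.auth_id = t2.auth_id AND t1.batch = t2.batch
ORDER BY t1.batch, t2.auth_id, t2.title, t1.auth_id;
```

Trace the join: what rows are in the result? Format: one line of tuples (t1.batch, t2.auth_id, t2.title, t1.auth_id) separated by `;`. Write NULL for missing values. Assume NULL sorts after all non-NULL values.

FULL OUTER JOIN keeps every row from both sides; unmatched rows get NULL for the other side's columns.
Matching on t1.auth_id = t2.auth_id AND t1.batch = t2.batch. A NULL in a compared column never satisfies the condition.
Matched pairs: 1; unmatched t1 rows kept: 6; unmatched t2 rows kept: 6.

(CR, NULL, NULL, 2); (CR, NULL, NULL, 7); (KW, NULL, NULL, 5); (KW, NULL, NULL, 8); (MT, NULL, NULL, 5); (RF, 2, P3, 2); (RF, NULL, NULL, 5); (NULL, 2, P30, NULL); (NULL, 3, P21, NULL); (NULL, 3, P23, NULL); (NULL, 7, P1, NULL); (NULL, 7, P2, NULL); (NULL, NULL, P11, NULL)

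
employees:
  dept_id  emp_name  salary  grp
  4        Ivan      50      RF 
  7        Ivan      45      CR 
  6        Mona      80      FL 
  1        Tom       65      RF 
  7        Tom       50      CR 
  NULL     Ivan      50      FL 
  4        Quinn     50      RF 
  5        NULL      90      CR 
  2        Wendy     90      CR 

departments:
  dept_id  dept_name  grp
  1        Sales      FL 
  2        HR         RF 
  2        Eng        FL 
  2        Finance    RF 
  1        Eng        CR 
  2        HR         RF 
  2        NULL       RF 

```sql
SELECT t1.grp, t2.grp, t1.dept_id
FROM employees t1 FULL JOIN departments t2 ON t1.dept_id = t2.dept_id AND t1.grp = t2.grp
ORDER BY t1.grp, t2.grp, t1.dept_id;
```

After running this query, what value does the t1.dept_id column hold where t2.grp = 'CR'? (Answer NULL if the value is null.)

NULL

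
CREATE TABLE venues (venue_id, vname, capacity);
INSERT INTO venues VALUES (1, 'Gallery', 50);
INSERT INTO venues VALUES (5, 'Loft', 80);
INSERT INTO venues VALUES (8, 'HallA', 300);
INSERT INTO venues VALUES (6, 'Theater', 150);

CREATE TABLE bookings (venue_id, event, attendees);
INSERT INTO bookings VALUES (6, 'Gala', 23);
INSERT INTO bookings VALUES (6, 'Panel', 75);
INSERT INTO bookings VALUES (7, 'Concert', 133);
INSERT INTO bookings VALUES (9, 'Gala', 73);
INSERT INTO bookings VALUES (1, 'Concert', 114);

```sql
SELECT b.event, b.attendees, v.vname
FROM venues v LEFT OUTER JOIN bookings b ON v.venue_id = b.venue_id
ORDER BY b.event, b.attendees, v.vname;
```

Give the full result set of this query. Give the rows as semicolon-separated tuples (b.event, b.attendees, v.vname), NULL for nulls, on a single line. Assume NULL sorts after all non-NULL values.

(Concert, 114, Gallery); (Gala, 23, Theater); (Panel, 75, Theater); (NULL, NULL, HallA); (NULL, NULL, Loft)

LEFT JOIN keeps every row from `venues`; unmatched rows get NULL for `bookings`'s columns.
Matching on v.venue_id = b.venue_id.
- v (venue_id=1) pairs with 1 row(s) of b.
- v (venue_id=5) has no partner → padded with NULL.
- v (venue_id=8) has no partner → padded with NULL.
- v (venue_id=6) pairs with 2 row(s) of b.
After projecting and ordering:
b.event | b.attendees | v.vname
Concert | 114 | Gallery
Gala | 23 | Theater
Panel | 75 | Theater
NULL | NULL | HallA
NULL | NULL | Loft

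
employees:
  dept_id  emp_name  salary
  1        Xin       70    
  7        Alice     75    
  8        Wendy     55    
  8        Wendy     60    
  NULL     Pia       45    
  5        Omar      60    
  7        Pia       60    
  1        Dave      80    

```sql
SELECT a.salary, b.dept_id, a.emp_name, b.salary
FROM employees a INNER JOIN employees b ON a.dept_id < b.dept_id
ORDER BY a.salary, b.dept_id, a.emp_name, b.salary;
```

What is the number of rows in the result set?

INNER JOIN keeps only pairs where the ON condition holds.
Matching on a.dept_id < b.dept_id. A NULL in a compared column never satisfies the condition.
- a (dept_id=1) pairs with 5 row(s) of b.
- a (dept_id=7) pairs with 2 row(s) of b.
- a (dept_id=8) has no partner → excluded.
- a (dept_id=8) has no partner → excluded.
- a (dept_id=NULL) has no partner → excluded.
- a (dept_id=5) pairs with 4 row(s) of b.
- a (dept_id=7) pairs with 2 row(s) of b.
- a (dept_id=1) pairs with 5 row(s) of b.
Total: 18 rows.

18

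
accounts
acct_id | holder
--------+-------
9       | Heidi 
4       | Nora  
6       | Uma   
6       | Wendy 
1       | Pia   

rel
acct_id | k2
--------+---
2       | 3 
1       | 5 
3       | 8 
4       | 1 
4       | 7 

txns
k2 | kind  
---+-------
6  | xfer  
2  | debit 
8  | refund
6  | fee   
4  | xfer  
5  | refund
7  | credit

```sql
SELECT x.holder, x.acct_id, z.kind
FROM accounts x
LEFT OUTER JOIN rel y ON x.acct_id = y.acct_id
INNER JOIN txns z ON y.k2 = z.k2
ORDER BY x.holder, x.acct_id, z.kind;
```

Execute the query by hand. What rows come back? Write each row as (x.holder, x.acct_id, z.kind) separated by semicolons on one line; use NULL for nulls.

(Nora, 4, credit); (Pia, 1, refund)

Joins associate left-to-right: accounts LEFT JOIN rel on acct_id gives 6 intermediate row(s).
Then INNER JOIN `txns z` on k2: keep only rows whose y.k2 appears in z.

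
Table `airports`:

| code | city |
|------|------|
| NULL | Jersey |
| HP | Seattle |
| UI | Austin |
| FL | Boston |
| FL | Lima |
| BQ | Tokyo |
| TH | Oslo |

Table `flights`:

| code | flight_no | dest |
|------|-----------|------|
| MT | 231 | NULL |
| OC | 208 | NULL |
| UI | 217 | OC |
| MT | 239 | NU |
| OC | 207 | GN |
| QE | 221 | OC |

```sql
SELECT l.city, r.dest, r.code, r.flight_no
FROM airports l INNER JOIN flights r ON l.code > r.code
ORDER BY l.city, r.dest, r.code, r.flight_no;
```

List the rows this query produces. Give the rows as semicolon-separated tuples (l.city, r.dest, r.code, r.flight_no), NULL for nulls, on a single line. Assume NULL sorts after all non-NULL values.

(Austin, GN, OC, 207); (Austin, NU, MT, 239); (Austin, OC, QE, 221); (Austin, NULL, MT, 231); (Austin, NULL, OC, 208); (Oslo, GN, OC, 207); (Oslo, NU, MT, 239); (Oslo, OC, QE, 221); (Oslo, NULL, MT, 231); (Oslo, NULL, OC, 208)

INNER JOIN keeps only pairs where the ON condition holds.
Matching on l.code > r.code. A NULL in a compared column never satisfies the condition.
Matched pairs: 10.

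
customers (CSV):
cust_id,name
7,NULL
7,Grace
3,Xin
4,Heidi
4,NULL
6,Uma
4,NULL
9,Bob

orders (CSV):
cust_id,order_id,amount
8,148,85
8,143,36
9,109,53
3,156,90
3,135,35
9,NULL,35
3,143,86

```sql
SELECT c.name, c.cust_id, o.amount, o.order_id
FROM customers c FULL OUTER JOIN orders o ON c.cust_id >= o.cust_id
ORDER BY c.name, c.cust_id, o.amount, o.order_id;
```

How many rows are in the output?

28

FULL OUTER JOIN keeps every row from both sides; unmatched rows get NULL for the other side's columns.
Matching on c.cust_id >= o.cust_id.
Matched pairs: 28; unmatched c rows kept: 0; unmatched o rows kept: 0.
Total: 28 rows.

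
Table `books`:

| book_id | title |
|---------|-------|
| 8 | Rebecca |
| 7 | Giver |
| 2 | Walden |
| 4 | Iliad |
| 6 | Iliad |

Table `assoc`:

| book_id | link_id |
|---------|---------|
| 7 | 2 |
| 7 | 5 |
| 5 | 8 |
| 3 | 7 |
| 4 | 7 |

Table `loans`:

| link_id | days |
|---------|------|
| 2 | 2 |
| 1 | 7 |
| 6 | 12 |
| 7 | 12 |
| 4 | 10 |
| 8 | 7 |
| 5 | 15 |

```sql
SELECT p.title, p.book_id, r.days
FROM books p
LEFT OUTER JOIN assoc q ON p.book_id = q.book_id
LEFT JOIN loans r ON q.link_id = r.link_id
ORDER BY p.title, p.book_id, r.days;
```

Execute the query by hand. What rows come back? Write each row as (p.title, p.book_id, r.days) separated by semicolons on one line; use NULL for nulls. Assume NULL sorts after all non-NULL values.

(Giver, 7, 2); (Giver, 7, 15); (Iliad, 4, 12); (Iliad, 6, NULL); (Rebecca, 8, NULL); (Walden, 2, NULL)

Step 1 — p LEFT JOIN q on book_id → 6 row(s).
Then LEFT JOIN `loans r` on link_id: each of those 6 rows is kept; rows whose q.link_id has no match in r get NULL for r's columns.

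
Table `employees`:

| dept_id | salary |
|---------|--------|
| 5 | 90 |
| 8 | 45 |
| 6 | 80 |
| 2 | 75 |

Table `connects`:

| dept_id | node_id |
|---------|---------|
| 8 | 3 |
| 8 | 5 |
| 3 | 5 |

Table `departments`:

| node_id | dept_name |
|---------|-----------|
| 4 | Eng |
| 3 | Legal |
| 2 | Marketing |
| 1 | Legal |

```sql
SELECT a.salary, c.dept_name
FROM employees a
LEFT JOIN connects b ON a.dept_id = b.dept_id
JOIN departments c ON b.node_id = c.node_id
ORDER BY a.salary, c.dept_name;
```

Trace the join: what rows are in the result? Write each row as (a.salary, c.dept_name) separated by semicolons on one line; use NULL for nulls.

(45, Legal)

Evaluate left to right. First `employees a LEFT JOIN connects b` on dept_id: 5 row(s).
Then INNER JOIN `departments c` on node_id: keep only rows whose b.node_id appears in c.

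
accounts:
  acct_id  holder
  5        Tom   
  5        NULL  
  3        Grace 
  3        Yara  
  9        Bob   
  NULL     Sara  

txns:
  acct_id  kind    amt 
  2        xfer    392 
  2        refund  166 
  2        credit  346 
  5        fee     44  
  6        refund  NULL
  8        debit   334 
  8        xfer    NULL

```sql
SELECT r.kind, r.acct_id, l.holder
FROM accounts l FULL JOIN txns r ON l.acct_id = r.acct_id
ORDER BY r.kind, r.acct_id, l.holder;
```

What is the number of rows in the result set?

FULL OUTER JOIN keeps every row from both sides; unmatched rows get NULL for the other side's columns.
Matching on l.acct_id = r.acct_id. A NULL in a compared column never satisfies the condition.
- acct_id=5: 1 matching r row(s), so 1 row(s) emitted.
- acct_id=5: 1 matching r row(s), so 1 row(s) emitted.
- acct_id=3: no r row matches, row kept with r columns NULL.
- acct_id=3: no r row matches, row kept with r columns NULL.
- acct_id=9: no r row matches, row kept with r columns NULL.
- acct_id=NULL: no r row matches, row kept with r columns NULL.
- 6 row(s) from r found no l partner → padded with NULL.
Total: 2 matched + 10 padded = 12 rows.

12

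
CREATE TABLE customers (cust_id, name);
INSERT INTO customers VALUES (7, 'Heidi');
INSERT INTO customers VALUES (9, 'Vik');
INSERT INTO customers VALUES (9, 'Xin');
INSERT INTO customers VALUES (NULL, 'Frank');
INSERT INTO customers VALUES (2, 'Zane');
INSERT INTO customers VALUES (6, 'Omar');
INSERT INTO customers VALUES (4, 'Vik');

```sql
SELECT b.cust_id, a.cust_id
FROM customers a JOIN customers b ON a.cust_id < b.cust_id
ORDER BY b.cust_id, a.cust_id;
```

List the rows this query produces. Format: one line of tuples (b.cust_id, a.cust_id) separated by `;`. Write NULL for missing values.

(4, 2); (6, 2); (6, 4); (7, 2); (7, 4); (7, 6); (9, 2); (9, 2); (9, 4); (9, 4); (9, 6); (9, 6); (9, 7); (9, 7)

INNER JOIN keeps only pairs where the ON condition holds.
Matching on a.cust_id < b.cust_id. A NULL in a compared column never satisfies the condition.
- a (cust_id=7) pairs with 2 row(s) of b.
- a (cust_id=9) has no partner → excluded.
- a (cust_id=9) has no partner → excluded.
- a (cust_id=NULL) has no partner → excluded.
- a (cust_id=2) pairs with 5 row(s) of b.
- a (cust_id=6) pairs with 3 row(s) of b.
- a (cust_id=4) pairs with 4 row(s) of b.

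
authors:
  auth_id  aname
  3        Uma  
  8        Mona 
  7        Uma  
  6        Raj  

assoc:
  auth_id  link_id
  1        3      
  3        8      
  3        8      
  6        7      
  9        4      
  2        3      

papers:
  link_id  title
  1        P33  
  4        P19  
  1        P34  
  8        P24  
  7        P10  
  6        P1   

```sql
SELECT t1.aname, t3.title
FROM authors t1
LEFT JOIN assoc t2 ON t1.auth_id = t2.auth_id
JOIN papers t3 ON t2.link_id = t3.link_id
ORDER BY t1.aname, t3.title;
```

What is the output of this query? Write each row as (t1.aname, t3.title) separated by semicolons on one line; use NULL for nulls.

Evaluate left to right. First `authors t1 LEFT JOIN assoc t2` on auth_id: 5 row(s).
Then INNER JOIN `papers t3` on link_id: keep only rows whose t2.link_id appears in t3.

(Raj, P10); (Uma, P24); (Uma, P24)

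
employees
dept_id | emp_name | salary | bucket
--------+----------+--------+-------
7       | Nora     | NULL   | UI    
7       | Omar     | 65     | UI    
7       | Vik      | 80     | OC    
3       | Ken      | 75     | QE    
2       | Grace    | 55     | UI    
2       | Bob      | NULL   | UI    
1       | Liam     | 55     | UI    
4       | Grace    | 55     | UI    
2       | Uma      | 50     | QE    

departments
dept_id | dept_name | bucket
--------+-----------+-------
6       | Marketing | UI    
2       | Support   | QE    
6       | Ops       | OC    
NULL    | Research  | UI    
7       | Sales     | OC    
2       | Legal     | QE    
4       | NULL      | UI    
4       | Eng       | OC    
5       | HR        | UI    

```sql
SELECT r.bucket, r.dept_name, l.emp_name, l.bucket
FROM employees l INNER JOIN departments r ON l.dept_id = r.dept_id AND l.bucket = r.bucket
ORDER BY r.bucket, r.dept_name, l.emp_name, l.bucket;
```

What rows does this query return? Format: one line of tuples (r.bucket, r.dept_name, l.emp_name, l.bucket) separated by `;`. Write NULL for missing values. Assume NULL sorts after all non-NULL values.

(OC, Sales, Vik, OC); (QE, Legal, Uma, QE); (QE, Support, Uma, QE); (UI, NULL, Grace, UI)

INNER JOIN keeps only pairs where the ON condition holds.
Matching on l.dept_id = r.dept_id AND l.bucket = r.bucket. A NULL in a compared column never satisfies the condition.
- l (dept_id=7, bucket=UI) has no partner → excluded.
- l (dept_id=7, bucket=UI) has no partner → excluded.
- l (dept_id=7, bucket=OC) pairs with 1 row(s) of r.
- l (dept_id=3, bucket=QE) has no partner → excluded.
- l (dept_id=2, bucket=UI) has no partner → excluded.
- l (dept_id=2, bucket=UI) has no partner → excluded.
- l (dept_id=1, bucket=UI) has no partner → excluded.
- l (dept_id=4, bucket=UI) pairs with 1 row(s) of r.
- l (dept_id=2, bucket=QE) pairs with 2 row(s) of r.
After projecting and ordering:
r.bucket | r.dept_name | l.emp_name | l.bucket
OC | Sales | Vik | OC
QE | Legal | Uma | QE
QE | Support | Uma | QE
UI | NULL | Grace | UI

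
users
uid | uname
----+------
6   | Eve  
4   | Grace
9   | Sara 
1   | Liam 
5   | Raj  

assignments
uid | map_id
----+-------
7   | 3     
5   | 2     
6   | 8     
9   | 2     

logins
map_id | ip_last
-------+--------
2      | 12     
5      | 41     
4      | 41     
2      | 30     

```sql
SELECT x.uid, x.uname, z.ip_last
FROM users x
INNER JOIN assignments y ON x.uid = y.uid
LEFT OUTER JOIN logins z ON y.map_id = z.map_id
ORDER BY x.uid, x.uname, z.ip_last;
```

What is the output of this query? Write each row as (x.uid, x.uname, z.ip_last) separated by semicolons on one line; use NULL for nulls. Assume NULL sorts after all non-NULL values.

(5, Raj, 12); (5, Raj, 30); (6, Eve, NULL); (9, Sara, 12); (9, Sara, 30)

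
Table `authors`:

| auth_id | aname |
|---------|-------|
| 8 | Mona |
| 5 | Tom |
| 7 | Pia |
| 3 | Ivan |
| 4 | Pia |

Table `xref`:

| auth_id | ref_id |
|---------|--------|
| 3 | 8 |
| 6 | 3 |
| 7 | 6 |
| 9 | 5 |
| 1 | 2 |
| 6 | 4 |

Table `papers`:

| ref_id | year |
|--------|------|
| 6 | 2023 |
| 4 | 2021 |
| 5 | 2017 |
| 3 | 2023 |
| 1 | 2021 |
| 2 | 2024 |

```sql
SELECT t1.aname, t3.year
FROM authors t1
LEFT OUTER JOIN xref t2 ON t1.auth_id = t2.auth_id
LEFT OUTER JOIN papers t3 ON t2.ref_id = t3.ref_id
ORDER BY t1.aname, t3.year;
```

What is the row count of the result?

5

Evaluate left to right. First `authors t1 LEFT JOIN xref t2` on auth_id: 5 row(s).
Then LEFT JOIN `papers t3` on ref_id: each of those 5 rows is kept; rows whose t2.ref_id has no match in t3 get NULL for t3's columns.
Result: 5 row(s).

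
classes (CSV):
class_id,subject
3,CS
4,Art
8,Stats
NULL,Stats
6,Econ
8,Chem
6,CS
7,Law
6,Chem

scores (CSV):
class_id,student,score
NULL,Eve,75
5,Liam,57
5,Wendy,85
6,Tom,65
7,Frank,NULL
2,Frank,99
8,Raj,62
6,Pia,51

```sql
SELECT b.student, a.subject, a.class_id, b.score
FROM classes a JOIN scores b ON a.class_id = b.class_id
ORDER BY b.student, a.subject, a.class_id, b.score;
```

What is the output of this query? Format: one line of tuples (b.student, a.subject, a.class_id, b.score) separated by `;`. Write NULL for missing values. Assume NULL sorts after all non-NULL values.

INNER JOIN keeps only pairs where the ON condition holds.
Matching on a.class_id = b.class_id. A NULL in a compared column never satisfies the condition.
- class_id=3: no matching b row, dropped.
- class_id=4: no matching b row, dropped.
- class_id=8: 1 matching b row(s), so 1 row(s) emitted.
- class_id=NULL: no matching b row, dropped.
- class_id=6: 2 matching b row(s), so 2 row(s) emitted.
- class_id=8: 1 matching b row(s), so 1 row(s) emitted.
- class_id=6: 2 matching b row(s), so 2 row(s) emitted.
- class_id=7: 1 matching b row(s), so 1 row(s) emitted.
- class_id=6: 2 matching b row(s), so 2 row(s) emitted.
After projecting and ordering:
b.student | a.subject | a.class_id | b.score
Frank | Law | 7 | NULL
Pia | CS | 6 | 51
Pia | Chem | 6 | 51
Pia | Econ | 6 | 51
Raj | Chem | 8 | 62
Raj | Stats | 8 | 62
Tom | CS | 6 | 65
Tom | Chem | 6 | 65
Tom | Econ | 6 | 65

(Frank, Law, 7, NULL); (Pia, CS, 6, 51); (Pia, Chem, 6, 51); (Pia, Econ, 6, 51); (Raj, Chem, 8, 62); (Raj, Stats, 8, 62); (Tom, CS, 6, 65); (Tom, Chem, 6, 65); (Tom, Econ, 6, 65)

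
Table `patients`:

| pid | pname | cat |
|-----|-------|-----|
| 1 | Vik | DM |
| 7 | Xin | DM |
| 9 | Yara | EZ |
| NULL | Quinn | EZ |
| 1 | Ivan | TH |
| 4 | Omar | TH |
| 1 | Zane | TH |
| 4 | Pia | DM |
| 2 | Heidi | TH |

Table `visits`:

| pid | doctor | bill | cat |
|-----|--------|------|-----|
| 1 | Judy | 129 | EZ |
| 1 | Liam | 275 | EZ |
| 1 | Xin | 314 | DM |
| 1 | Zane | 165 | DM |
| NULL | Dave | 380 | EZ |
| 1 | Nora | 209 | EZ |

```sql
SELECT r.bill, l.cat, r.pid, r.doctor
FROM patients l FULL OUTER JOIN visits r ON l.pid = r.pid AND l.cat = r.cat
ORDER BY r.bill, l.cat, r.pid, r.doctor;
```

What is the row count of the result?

14

FULL OUTER JOIN keeps every row from both sides; unmatched rows get NULL for the other side's columns.
Matching on l.pid = r.pid AND l.cat = r.cat. A NULL in a compared column never satisfies the condition.
- l row (pid=1, cat=DM): matches 2 r row(s) → 2 output row(s).
- l row (pid=7, cat=DM): no match → kept, r columns NULL.
- l row (pid=9, cat=EZ): no match → kept, r columns NULL.
- l row (pid=NULL, cat=EZ): no match → kept, r columns NULL.
- l row (pid=1, cat=TH): no match → kept, r columns NULL.
- l row (pid=4, cat=TH): no match → kept, r columns NULL.
- l row (pid=1, cat=TH): no match → kept, r columns NULL.
- l row (pid=4, cat=DM): no match → kept, r columns NULL.
- l row (pid=2, cat=TH): no match → kept, r columns NULL.
- 4 r row(s) had no l match → kept, l columns NULL.
Total: 2 matched + 12 padded = 14 rows.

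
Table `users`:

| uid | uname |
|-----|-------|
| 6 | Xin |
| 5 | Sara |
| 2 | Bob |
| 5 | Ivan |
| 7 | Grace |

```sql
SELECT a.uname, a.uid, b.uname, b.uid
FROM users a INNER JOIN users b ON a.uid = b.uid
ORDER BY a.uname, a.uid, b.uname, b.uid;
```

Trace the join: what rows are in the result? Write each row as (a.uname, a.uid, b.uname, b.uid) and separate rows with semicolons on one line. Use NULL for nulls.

INNER JOIN keeps only pairs where the ON condition holds.
Matching on a.uid = b.uid.
Matched pairs: 7.

(Bob, 2, Bob, 2); (Grace, 7, Grace, 7); (Ivan, 5, Ivan, 5); (Ivan, 5, Sara, 5); (Sara, 5, Ivan, 5); (Sara, 5, Sara, 5); (Xin, 6, Xin, 6)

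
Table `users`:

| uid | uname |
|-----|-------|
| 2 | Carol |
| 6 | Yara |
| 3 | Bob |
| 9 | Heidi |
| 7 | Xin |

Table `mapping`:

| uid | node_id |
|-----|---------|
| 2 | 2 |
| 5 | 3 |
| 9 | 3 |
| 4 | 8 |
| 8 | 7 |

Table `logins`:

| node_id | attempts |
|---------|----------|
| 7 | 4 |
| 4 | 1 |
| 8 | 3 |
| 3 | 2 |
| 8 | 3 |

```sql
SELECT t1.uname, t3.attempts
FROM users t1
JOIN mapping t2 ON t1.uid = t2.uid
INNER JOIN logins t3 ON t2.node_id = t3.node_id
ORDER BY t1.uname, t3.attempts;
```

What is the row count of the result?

1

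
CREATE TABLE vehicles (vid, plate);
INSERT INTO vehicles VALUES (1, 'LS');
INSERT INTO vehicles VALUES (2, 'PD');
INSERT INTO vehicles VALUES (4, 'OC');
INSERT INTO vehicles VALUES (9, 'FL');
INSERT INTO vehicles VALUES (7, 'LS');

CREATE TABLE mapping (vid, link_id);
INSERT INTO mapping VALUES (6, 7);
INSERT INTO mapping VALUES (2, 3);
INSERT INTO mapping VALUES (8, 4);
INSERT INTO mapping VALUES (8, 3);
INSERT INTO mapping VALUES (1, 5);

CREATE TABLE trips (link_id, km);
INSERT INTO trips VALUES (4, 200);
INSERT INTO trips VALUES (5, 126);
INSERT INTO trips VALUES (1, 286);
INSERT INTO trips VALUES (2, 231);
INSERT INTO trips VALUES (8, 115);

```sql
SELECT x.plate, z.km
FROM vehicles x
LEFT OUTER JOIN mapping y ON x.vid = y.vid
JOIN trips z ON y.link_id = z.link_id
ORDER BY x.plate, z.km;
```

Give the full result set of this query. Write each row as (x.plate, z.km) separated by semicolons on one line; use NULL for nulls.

(LS, 126)

Step 1 — x LEFT JOIN y on vid → 5 row(s).
Then INNER JOIN `trips z` on link_id: keep only rows whose y.link_id appears in z.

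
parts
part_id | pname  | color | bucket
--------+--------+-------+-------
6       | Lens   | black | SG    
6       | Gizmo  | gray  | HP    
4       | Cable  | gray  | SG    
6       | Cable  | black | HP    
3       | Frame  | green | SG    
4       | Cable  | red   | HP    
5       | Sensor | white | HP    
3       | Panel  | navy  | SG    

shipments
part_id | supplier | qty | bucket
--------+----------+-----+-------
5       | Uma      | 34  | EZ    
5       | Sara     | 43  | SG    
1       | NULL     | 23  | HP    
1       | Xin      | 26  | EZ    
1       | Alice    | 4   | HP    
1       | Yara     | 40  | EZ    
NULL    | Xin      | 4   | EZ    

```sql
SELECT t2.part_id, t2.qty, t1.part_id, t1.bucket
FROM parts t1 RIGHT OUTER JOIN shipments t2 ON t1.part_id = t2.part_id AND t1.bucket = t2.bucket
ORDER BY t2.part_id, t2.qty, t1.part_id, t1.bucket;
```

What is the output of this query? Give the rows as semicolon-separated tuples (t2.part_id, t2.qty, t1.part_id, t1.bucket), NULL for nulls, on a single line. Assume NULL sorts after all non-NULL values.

RIGHT JOIN keeps every row from `shipments`; unmatched rows get NULL for `parts`'s columns.
Matching on t1.part_id = t2.part_id AND t1.bucket = t2.bucket. A NULL in a compared column never satisfies the condition.
Matched pairs: 0; unmatched t2 rows kept: 7.

(1, 4, NULL, NULL); (1, 23, NULL, NULL); (1, 26, NULL, NULL); (1, 40, NULL, NULL); (5, 34, NULL, NULL); (5, 43, NULL, NULL); (NULL, 4, NULL, NULL)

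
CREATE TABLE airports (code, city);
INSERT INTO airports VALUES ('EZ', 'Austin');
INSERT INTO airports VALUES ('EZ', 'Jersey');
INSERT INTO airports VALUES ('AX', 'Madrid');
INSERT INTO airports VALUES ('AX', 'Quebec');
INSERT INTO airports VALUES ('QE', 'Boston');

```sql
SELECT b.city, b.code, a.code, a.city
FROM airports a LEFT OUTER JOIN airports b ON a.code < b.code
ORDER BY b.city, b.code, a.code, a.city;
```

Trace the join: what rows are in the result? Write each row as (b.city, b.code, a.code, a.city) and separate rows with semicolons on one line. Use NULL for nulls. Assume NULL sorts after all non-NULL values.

(Austin, EZ, AX, Madrid); (Austin, EZ, AX, Quebec); (Boston, QE, AX, Madrid); (Boston, QE, AX, Quebec); (Boston, QE, EZ, Austin); (Boston, QE, EZ, Jersey); (Jersey, EZ, AX, Madrid); (Jersey, EZ, AX, Quebec); (NULL, NULL, QE, Boston)

LEFT JOIN keeps every row from `airports a`; unmatched rows get NULL for `airports b`'s columns.
Matching on a.code < b.code.
- a (code=EZ) pairs with 1 row(s) of b.
- a (code=EZ) pairs with 1 row(s) of b.
- a (code=AX) pairs with 3 row(s) of b.
- a (code=AX) pairs with 3 row(s) of b.
- a (code=QE) has no partner → padded with NULL.
After projecting and ordering:
b.city | b.code | a.code | a.city
Austin | EZ | AX | Madrid
Austin | EZ | AX | Quebec
Boston | QE | AX | Madrid
Boston | QE | AX | Quebec
Boston | QE | EZ | Austin
Boston | QE | EZ | Jersey
Jersey | EZ | AX | Madrid
Jersey | EZ | AX | Quebec
NULL | NULL | QE | Boston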